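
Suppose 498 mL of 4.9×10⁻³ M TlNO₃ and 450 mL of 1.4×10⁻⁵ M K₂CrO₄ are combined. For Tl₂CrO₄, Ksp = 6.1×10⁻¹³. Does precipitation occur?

Yes

The combined volume is 948 mL.
[Tl⁺] = (4.9×10⁻³)(498)/948 = 2.6×10⁻³ M
[CrO₄²⁻] = (1.4×10⁻⁵)(450)/948 = 6.6×10⁻⁶ M
Q = [Tl⁺]^2[CrO₄²⁻] = 4.4×10⁻¹¹
Since Q (4.4×10⁻¹¹) exceeds Ksp (6.1×10⁻¹³), Tl₂CrO₄ will precipitate.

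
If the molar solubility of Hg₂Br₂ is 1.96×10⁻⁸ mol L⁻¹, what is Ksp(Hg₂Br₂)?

Hg₂Br₂(s) ⇌ Hg₂²⁺(aq) + 2 Br⁻(aq)
If s mol/L of Hg₂Br₂ dissolves, [Hg₂²⁺] = s and [Br⁻] = 2s.
Ksp = [Hg₂²⁺][Br⁻]^2 = s · (2s)^2 = 4s^3
Ksp = 4 × (1.96×10⁻⁸)^3 = 3.01×10⁻²³

Ksp = 3.01×10⁻²³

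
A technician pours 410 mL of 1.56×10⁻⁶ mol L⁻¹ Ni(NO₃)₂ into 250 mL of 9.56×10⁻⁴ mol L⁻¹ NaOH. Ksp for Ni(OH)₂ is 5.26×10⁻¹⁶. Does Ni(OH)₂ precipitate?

Yes

Total volume after mixing = 410 + 250 = 660 mL.
[Ni²⁺] = (1.56×10⁻⁶)(410)/660 = 9.69×10⁻⁷ mol L⁻¹
[OH⁻] = (9.56×10⁻⁴)(250)/660 = 3.62×10⁻⁴ mol L⁻¹
Q = [Ni²⁺][OH⁻]^2 = 1.27×10⁻¹³
Since Q (1.27×10⁻¹³) exceeds Ksp (5.26×10⁻¹⁶), Ni(OH)₂ will precipitate.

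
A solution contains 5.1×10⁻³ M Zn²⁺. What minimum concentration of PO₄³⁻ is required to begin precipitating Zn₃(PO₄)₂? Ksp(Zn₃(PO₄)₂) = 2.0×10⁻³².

A salt starts to precipitate once the ion product Q reaches its Ksp.
Zn₃(PO₄)₂(s) ⇌ 3 Zn²⁺(aq) + 2 PO₄³⁻(aq)
Ksp = [Zn²⁺]^3[PO₄³⁻]^2 = [PO₄³⁻]^2(5.1×10⁻³)^3
[PO₄³⁻]^2 = 2.0×10⁻³² / (5.1×10⁻³)^3 = 1.5×10⁻²⁵
[PO₄³⁻] = 3.9×10⁻¹³ M

3.9×10⁻¹³ M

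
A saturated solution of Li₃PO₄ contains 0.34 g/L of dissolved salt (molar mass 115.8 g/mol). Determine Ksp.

s = (0.34 g L⁻¹)/(115.8 g mol⁻¹) = 2.936×10⁻³ M
Li₃PO₄(s) ⇌ 3 Li⁺(aq) + PO₄³⁻(aq)
Call the molar solubility s, so that [Li⁺] = 3s and [PO₄³⁻] = s.
Ksp = [Li⁺]^3[PO₄³⁻] = (3s)^3 · s = 27s^4
Ksp = 27 × (2.936×10⁻³)^4 = 2.0×10⁻⁹

Ksp = 2.0×10⁻⁹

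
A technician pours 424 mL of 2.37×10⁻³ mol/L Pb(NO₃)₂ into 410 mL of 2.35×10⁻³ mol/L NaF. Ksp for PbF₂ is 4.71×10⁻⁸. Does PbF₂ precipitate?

Total volume after mixing = 424 + 410 = 834 mL.
[Pb²⁺] = (2.37×10⁻³)(424)/834 = 1.20×10⁻³ mol/L
[F⁻] = (2.35×10⁻³)(410)/834 = 1.16×10⁻³ mol/L
Q = [Pb²⁺][F⁻]^2 = 1.61×10⁻⁹
Since Q (1.61×10⁻⁹) is less than Ksp (4.71×10⁻⁸), no PbF₂ precipitates.

No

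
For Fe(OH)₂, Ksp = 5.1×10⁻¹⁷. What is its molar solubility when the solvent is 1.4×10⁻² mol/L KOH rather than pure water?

2.6×10⁻¹³ M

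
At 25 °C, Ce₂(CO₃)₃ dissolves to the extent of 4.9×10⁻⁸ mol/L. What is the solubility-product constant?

Ce₂(CO₃)₃(s) ⇌ 2 Ce³⁺(aq) + 3 CO₃²⁻(aq)
For each mole of Ce₂(CO₃)₃ that dissolves per liter, [Ce³⁺] = 2s and [CO₃²⁻] = 3s; let s denote this solubility.
Ksp = [Ce³⁺]^2[CO₃²⁻]^3 = (2s)^2 · (3s)^3 = 108s^5
Ksp = 108 × (4.9×10⁻⁸)^5 = 3.1×10⁻³⁵

Ksp = 3.1×10⁻³⁵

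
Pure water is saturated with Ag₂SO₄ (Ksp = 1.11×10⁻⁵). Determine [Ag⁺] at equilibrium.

Ag₂SO₄(s) ⇌ 2 Ag⁺(aq) + SO₄²⁻(aq)
Call the molar solubility s, so that [Ag⁺] = 2s and [SO₄²⁻] = s.
Ksp = [Ag⁺]^2[SO₄²⁻] = (2s)^2 · s = 4s^3 = 1.11×10⁻⁵
s = 1.41×10⁻² mol L⁻¹
[Ag⁺] = 2s = 2.81×10⁻² mol L⁻¹

2.81×10⁻² M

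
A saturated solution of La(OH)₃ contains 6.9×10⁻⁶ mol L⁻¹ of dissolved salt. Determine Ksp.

La(OH)₃(s) ⇌ La³⁺(aq) + 3 OH⁻(aq)
Call the molar solubility s, so that [La³⁺] = s and [OH⁻] = 3s.
Ksp = [La³⁺][OH⁻]^3 = s · (3s)^3 = 27s^4
Ksp = 27 × (6.9×10⁻⁶)^4 = 6.1×10⁻²⁰

Ksp = 6.1×10⁻²⁰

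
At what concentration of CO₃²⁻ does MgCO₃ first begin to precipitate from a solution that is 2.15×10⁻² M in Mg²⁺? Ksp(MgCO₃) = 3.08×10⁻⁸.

1.43×10⁻⁶ M

A salt starts to precipitate once the ion product Q reaches its Ksp.
MgCO₃(s) ⇌ Mg²⁺(aq) + CO₃²⁻(aq)
Ksp = [Mg²⁺][CO₃²⁻] = [CO₃²⁻](2.15×10⁻²)
[CO₃²⁻] = 3.08×10⁻⁸ / (2.15×10⁻²) = 1.43×10⁻⁶
[CO₃²⁻] = 1.43×10⁻⁶ M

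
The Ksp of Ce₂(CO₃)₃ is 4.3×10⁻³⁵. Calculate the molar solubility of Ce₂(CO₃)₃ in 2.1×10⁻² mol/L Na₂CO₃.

1.1×10⁻¹⁵ M

Ce₂(CO₃)₃(s) ⇌ 2 Ce³⁺(aq) + 3 CO₃²⁻(aq)
The solution already contains CO₃²⁻ at 2.1×10⁻² mol/L. Let s be the molar solubility of Ce₂(CO₃)₃.
[CO₃²⁻] ≈ 2.1×10⁻² mol/L (common ion dominates); [Ce³⁺] = 2s.
Ksp = [Ce³⁺]^2[CO₃²⁻]^3 = (2s)^2(2.1×10⁻²)^3
(2s)^2 = 4.3×10⁻³⁵ / (2.1×10⁻²)^3 = 4.6×10⁻³⁰
s = 1.1×10⁻¹⁵ mol/L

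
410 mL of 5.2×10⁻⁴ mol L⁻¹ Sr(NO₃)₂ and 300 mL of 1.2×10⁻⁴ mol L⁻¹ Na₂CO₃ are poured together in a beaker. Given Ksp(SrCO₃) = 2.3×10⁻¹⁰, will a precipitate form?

Total volume after mixing = 410 + 300 = 710 mL.
[Sr²⁺] = (5.2×10⁻⁴)(410)/710 = 3.0×10⁻⁴ mol L⁻¹
[CO₃²⁻] = (1.2×10⁻⁴)(300)/710 = 5.1×10⁻⁵ mol L⁻¹
Q = [Sr²⁺][CO₃²⁻] = 1.5×10⁻⁸
Q = 1.5×10⁻⁸ > Ksp = 2.3×10⁻¹⁰, so the solution is supersaturated and SrCO₃ precipitates.

Yes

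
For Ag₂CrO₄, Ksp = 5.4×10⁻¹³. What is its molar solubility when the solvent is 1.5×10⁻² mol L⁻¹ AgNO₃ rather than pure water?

Ag₂CrO₄(s) ⇌ 2 Ag⁺(aq) + CrO₄²⁻(aq)
With Ag⁺ already at 1.5×10⁻² mol L⁻¹ and s small, take [Ag⁺] ≈ 1.5×10⁻² mol L⁻¹ and [CrO₄²⁻] = s.
Ksp = [Ag⁺]^2[CrO₄²⁻] = (1.5×10⁻²)^2s
s = 5.4×10⁻¹³ / (1.5×10⁻²)^2 = 2.4×10⁻⁹
s = 2.4×10⁻⁹ mol L⁻¹

2.4×10⁻⁹ M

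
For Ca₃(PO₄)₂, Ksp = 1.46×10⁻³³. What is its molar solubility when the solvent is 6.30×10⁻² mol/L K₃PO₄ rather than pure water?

Ca₃(PO₄)₂(s) ⇌ 3 Ca²⁺(aq) + 2 PO₄³⁻(aq)
Let s be the solubility of Ca₃(PO₄)₂ here. The common ion gives [PO₄³⁻] ≈ 6.30×10⁻² mol/L, and [Ca²⁺] = 3s.
Ksp = [Ca²⁺]^3[PO₄³⁻]^2 = (3s)^3(6.30×10⁻²)^2
(3s)^3 = 1.46×10⁻³³ / (6.30×10⁻²)^2 = 3.68×10⁻³¹
s = 2.39×10⁻¹¹ mol/L

2.39×10⁻¹¹ M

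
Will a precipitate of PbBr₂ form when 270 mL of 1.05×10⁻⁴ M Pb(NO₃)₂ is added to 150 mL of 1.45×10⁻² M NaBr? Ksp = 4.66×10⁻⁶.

The combined volume is 420 mL.
[Pb²⁺] = (1.05×10⁻⁴)(270)/420 = 6.75×10⁻⁵ M
[Br⁻] = (1.45×10⁻²)(150)/420 = 5.18×10⁻³ M
Q = [Pb²⁺][Br⁻]^2 = 1.81×10⁻⁹
Q < Ksp (1.81×10⁻⁹ vs 4.66×10⁻⁶); the solution remains unsaturated and no precipitate forms.

No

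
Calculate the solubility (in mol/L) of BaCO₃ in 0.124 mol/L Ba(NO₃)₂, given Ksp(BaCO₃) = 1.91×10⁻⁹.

BaCO₃(s) ⇌ Ba²⁺(aq) + CO₃²⁻(aq)
With Ba²⁺ already at 0.124 mol/L and s small, take [Ba²⁺] ≈ 0.124 mol/L and [CO₃²⁻] = s.
Ksp = [Ba²⁺][CO₃²⁻] = (0.124)s
s = 1.91×10⁻⁹ / (0.124) = 1.54×10⁻⁸
s = 1.54×10⁻⁸ mol/L

1.54×10⁻⁸ M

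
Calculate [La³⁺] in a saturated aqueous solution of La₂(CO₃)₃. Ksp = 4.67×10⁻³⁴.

1.69×10⁻⁷ M

La₂(CO₃)₃(s) ⇌ 2 La³⁺(aq) + 3 CO₃²⁻(aq)
For each mole of La₂(CO₃)₃ that dissolves per liter, [La³⁺] = 2s and [CO₃²⁻] = 3s; let s denote this solubility.
Ksp = [La³⁺]^2[CO₃²⁻]^3 = (2s)^2 · (3s)^3 = 108s^5 = 4.67×10⁻³⁴
s = 8.46×10⁻⁸ mol/L
[La³⁺] = 2s = 1.69×10⁻⁷ mol/L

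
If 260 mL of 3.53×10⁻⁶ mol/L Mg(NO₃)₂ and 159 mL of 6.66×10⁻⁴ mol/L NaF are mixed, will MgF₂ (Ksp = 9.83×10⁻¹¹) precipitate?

No

After mixing, V = 260 mL + 159 mL = 419 mL.
[Mg²⁺] = (3.53×10⁻⁶)(260)/419 = 2.19×10⁻⁶ mol/L
[F⁻] = (6.66×10⁻⁴)(159)/419 = 2.53×10⁻⁴ mol/L
Q = [Mg²⁺][F⁻]^2 = 1.40×10⁻¹³
Q < Ksp (1.40×10⁻¹³ vs 9.83×10⁻¹¹); the solution remains unsaturated and no precipitate forms.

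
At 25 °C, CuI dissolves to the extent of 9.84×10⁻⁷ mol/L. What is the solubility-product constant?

Ksp = 9.68×10⁻¹³

CuI(s) ⇌ Cu⁺(aq) + I⁻(aq)
If s mol/L of CuI dissolves, [Cu⁺] = s and [I⁻] = s.
Ksp = [Cu⁺][I⁻] = s · s = s^2
Ksp = (9.84×10⁻⁷)^2 = 9.68×10⁻¹³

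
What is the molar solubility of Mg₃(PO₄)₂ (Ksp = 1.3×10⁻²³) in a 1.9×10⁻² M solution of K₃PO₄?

Mg₃(PO₄)₂(s) ⇌ 3 Mg²⁺(aq) + 2 PO₄³⁻(aq)
PO₄³⁻ is already present at 1.9×10⁻² M. If s mol/L of Mg₃(PO₄)₂ dissolves, [Mg²⁺] = 3s while [PO₄³⁻] ≈ 1.9×10⁻² M.
Ksp = [Mg²⁺]^3[PO₄³⁻]^2 = (3s)^3(1.9×10⁻²)^2
(3s)^3 = 1.3×10⁻²³ / (1.9×10⁻²)^2 = 3.6×10⁻²⁰
s = 1.1×10⁻⁷ M

1.1×10⁻⁷ M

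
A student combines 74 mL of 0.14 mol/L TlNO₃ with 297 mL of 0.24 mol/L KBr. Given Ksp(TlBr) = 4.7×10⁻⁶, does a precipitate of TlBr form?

After mixing, V = 74 mL + 297 mL = 371 mL.
[Tl⁺] = (0.14)(74)/371 = 2.8×10⁻² mol/L
[Br⁻] = (0.24)(297)/371 = 0.19 mol/L
Q = [Tl⁺][Br⁻] = 5.4×10⁻³
Since Q (5.4×10⁻³) exceeds Ksp (4.7×10⁻⁶), TlBr will precipitate.

Yes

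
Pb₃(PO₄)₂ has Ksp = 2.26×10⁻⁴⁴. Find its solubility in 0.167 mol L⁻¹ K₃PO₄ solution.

3.11×10⁻¹⁵ M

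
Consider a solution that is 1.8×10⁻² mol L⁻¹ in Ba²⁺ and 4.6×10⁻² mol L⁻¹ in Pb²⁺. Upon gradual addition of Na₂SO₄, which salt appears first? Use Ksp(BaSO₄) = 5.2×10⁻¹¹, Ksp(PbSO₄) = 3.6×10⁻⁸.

Each salt precipitates once Q = Ksp for that salt.
For BaSO₄: [SO₄²⁻] = (Ksp/[Ba²⁺]) = 2.9×10⁻⁹ mol L⁻¹
For PbSO₄: [SO₄²⁻] = (Ksp/[Pb²⁺]) = 7.8×10⁻⁷ mol L⁻¹
Since BaSO₄ needs less SO₄²⁻ to reach saturation, it precipitates first.

BaSO₄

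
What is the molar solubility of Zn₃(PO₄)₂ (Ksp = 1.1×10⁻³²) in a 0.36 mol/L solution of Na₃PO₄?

1.5×10⁻¹¹ M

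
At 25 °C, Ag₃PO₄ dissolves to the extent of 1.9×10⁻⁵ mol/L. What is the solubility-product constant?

Ksp = 3.5×10⁻¹⁸

Ag₃PO₄(s) ⇌ 3 Ag⁺(aq) + PO₄³⁻(aq)
If s mol/L of Ag₃PO₄ dissolves, [Ag⁺] = 3s and [PO₄³⁻] = s.
Ksp = [Ag⁺]^3[PO₄³⁻] = (3s)^3 · s = 27s^4
Ksp = 27 × (1.9×10⁻⁵)^4 = 3.5×10⁻¹⁸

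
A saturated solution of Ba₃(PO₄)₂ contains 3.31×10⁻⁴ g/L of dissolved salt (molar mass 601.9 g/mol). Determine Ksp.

Ksp = 5.43×10⁻³⁰

s = (3.31×10⁻⁴ g L⁻¹)/(601.9 g mol⁻¹) = 5.4993×10⁻⁷ M
Ba₃(PO₄)₂(s) ⇌ 3 Ba²⁺(aq) + 2 PO₄³⁻(aq)
For each mole of Ba₃(PO₄)₂ that dissolves per liter, [Ba²⁺] = 3s and [PO₄³⁻] = 2s; let s denote this solubility.
Ksp = [Ba²⁺]^3[PO₄³⁻]^2 = (3s)^3 · (2s)^2 = 108s^5
Ksp = 108 × (5.4993×10⁻⁷)^5 = 5.43×10⁻³⁰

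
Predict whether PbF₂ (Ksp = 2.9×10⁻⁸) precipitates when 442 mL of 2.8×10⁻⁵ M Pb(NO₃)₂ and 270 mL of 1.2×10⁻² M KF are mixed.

After mixing, V = 442 mL + 270 mL = 712 mL.
[Pb²⁺] = (2.8×10⁻⁵)(442)/712 = 1.7×10⁻⁵ M
[F⁻] = (1.2×10⁻²)(270)/712 = 4.6×10⁻³ M
Q = [Pb²⁺][F⁻]^2 = 3.6×10⁻¹⁰
Q = 3.6×10⁻¹⁰ < Ksp = 2.9×10⁻⁸, so the solution is unsaturated and no precipitate forms.

No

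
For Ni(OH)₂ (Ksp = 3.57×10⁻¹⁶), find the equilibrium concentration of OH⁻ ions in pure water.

8.94×10⁻⁶ M

Ni(OH)₂(s) ⇌ Ni²⁺(aq) + 2 OH⁻(aq)
Let s be the molar solubility. Then [Ni²⁺] = s and [OH⁻] = 2s.
Ksp = [Ni²⁺][OH⁻]^2 = s · (2s)^2 = 4s^3 = 3.57×10⁻¹⁶
s = 4.47×10⁻⁶ mol/L
[OH⁻] = 2s = 8.94×10⁻⁶ mol/L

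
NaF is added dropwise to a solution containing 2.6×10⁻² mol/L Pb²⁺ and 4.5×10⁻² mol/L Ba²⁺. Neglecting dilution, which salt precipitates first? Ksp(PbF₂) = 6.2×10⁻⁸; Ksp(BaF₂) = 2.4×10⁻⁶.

The threshold for precipitation is Q = Ksp.
For PbF₂: [F⁻] = (Ksp/[Pb²⁺])^(1/2) = 1.5×10⁻³ mol/L
For BaF₂: [F⁻] = (Ksp/[Ba²⁺])^(1/2) = 7.3×10⁻³ mol/L
The smaller threshold [F⁻] is reached first, so PbF₂ precipitates first.

PbF₂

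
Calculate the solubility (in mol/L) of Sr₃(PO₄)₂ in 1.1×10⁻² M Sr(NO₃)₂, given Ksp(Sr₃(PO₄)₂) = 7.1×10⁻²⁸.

Sr₃(PO₄)₂(s) ⇌ 3 Sr²⁺(aq) + 2 PO₄³⁻(aq)
With Sr²⁺ already at 1.1×10⁻² M and s small, take [Sr²⁺] ≈ 1.1×10⁻² M and [PO₄³⁻] = 2s.
Ksp = [Sr²⁺]^3[PO₄³⁻]^2 = (1.1×10⁻²)^3(2s)^2
(2s)^2 = 7.1×10⁻²⁸ / (1.1×10⁻²)^3 = 5.3×10⁻²²
s = 1.2×10⁻¹¹ M

1.2×10⁻¹¹ M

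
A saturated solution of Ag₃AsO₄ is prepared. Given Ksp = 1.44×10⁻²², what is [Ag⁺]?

4.56×10⁻⁶ M

Ag₃AsO₄(s) ⇌ 3 Ag⁺(aq) + AsO₄³⁻(aq)
Let s be the molar solubility. Then [Ag⁺] = 3s and [AsO₄³⁻] = s.
Ksp = [Ag⁺]^3[AsO₄³⁻] = (3s)^3 · s = 27s^4 = 1.44×10⁻²²
s = 1.52×10⁻⁶ M
[Ag⁺] = 3s = 4.56×10⁻⁶ M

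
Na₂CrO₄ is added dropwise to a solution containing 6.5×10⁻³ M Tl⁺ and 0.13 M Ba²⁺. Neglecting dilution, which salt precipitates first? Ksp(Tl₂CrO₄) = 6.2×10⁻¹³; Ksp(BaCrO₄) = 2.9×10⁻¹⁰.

BaCrO₄

Precipitation begins when Q = Ksp.
For Tl₂CrO₄: [CrO₄²⁻] = (Ksp/[Tl⁺]^2) = 1.5×10⁻⁸ M
For BaCrO₄: [CrO₄²⁻] = (Ksp/[Ba²⁺]) = 2.2×10⁻⁹ M
Since BaCrO₄ needs less CrO₄²⁻ to reach saturation, it precipitates first.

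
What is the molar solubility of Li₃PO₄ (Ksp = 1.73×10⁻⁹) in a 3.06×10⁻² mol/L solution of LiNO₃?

6.04×10⁻⁵ M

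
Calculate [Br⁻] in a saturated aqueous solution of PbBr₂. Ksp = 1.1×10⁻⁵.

PbBr₂(s) ⇌ Pb²⁺(aq) + 2 Br⁻(aq)
With molar solubility s: [Pb²⁺] = s, [Br⁻] = 2s.
Ksp = [Pb²⁺][Br⁻]^2 = s · (2s)^2 = 4s^3 = 1.1×10⁻⁵
s = 1.4×10⁻² M
[Br⁻] = 2s = 2.8×10⁻² M

2.8×10⁻² M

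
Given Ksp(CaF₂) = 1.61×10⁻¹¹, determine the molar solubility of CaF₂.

CaF₂(s) ⇌ Ca²⁺(aq) + 2 F⁻(aq)
For each mole of CaF₂ that dissolves per liter, [Ca²⁺] = s and [F⁻] = 2s; let s denote this solubility.
Ksp = [Ca²⁺][F⁻]^2 = s · (2s)^2 = 4s^3
4s^3 = 1.61×10⁻¹¹  ⇒  s^3 = 4.03×10⁻¹²
Taking the 3rd root, s = 1.59×10⁻⁴ M.

1.59×10⁻⁴ M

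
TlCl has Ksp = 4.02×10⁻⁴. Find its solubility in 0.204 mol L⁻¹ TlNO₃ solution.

1.97×10⁻³ M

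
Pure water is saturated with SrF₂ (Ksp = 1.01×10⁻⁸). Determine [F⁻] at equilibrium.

SrF₂(s) ⇌ Sr²⁺(aq) + 2 F⁻(aq)
For each mole of SrF₂ that dissolves per liter, [Sr²⁺] = s and [F⁻] = 2s; let s denote this solubility.
Ksp = [Sr²⁺][F⁻]^2 = s · (2s)^2 = 4s^3 = 1.01×10⁻⁸
s = 1.36×10⁻³ mol L⁻¹
[F⁻] = 2s = 2.72×10⁻³ mol L⁻¹

2.72×10⁻³ M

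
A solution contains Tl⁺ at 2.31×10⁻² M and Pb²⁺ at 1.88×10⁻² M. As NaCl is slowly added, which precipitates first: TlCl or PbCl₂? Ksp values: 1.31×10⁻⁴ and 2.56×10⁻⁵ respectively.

TlCl

A salt starts to precipitate once the ion product Q reaches its Ksp.
For TlCl: [Cl⁻] = (Ksp/[Tl⁺]) = 5.67×10⁻³ M
For PbCl₂: [Cl⁻] = (Ksp/[Pb²⁺])^(1/2) = 3.69×10⁻² M
Since TlCl needs less Cl⁻ to reach saturation, it precipitates first.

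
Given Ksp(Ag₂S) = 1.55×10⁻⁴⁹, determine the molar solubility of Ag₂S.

3.38×10⁻¹⁷ M

Ag₂S(s) ⇌ 2 Ag⁺(aq) + S²⁻(aq)
With molar solubility s: [Ag⁺] = 2s, [S²⁻] = s.
Ksp = [Ag⁺]^2[S²⁻] = (2s)^2 · s = 4s^3
4s^3 = 1.55×10⁻⁴⁹  ⇒  s^3 = 3.88×10⁻⁵⁰
s = (3.88×10⁻⁵⁰)^(1/3) = 3.38×10⁻¹⁷ M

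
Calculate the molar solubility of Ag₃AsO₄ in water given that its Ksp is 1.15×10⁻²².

1.44×10⁻⁶ M

Ag₃AsO₄(s) ⇌ 3 Ag⁺(aq) + AsO₄³⁻(aq)
For each mole of Ag₃AsO₄ that dissolves per liter, [Ag⁺] = 3s and [AsO₄³⁻] = s; let s denote this solubility.
Ksp = [Ag⁺]^3[AsO₄³⁻] = (3s)^3 · s = 27s^4
27s^4 = 1.15×10⁻²²  ⇒  s^4 = 4.26×10⁻²⁴
Taking the 4th root, s = 1.44×10⁻⁶ M.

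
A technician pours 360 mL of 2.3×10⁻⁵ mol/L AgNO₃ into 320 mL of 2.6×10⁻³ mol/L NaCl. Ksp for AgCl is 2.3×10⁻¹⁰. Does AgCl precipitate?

The combined volume is 680 mL.
[Ag⁺] = (2.3×10⁻⁵)(360)/680 = 1.2×10⁻⁵ mol/L
[Cl⁻] = (2.6×10⁻³)(320)/680 = 1.2×10⁻³ mol/L
Q = [Ag⁺][Cl⁻] = 1.5×10⁻⁸
Q = 1.5×10⁻⁸ > Ksp = 2.3×10⁻¹⁰, so the solution is supersaturated and AgCl precipitates.

Yes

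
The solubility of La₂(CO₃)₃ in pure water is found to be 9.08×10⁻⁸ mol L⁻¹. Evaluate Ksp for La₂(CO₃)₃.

Ksp = 6.67×10⁻³⁴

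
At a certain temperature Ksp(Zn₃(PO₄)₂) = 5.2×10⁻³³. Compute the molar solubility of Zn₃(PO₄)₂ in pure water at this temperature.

Zn₃(PO₄)₂(s) ⇌ 3 Zn²⁺(aq) + 2 PO₄³⁻(aq)
Let s be the molar solubility. Then [Zn²⁺] = 3s and [PO₄³⁻] = 2s.
Ksp = [Zn²⁺]^3[PO₄³⁻]^2 = (3s)^3 · (2s)^2 = 108s^5
108s^5 = 5.2×10⁻³³  ⇒  s^5 = 4.8×10⁻³⁵
Taking the 5th root, s = 1.4×10⁻⁷ mol L⁻¹.

1.4×10⁻⁷ M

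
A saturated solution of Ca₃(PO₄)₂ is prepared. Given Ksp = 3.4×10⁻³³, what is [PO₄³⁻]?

Ca₃(PO₄)₂(s) ⇌ 3 Ca²⁺(aq) + 2 PO₄³⁻(aq)
For each mole of Ca₃(PO₄)₂ that dissolves per liter, [Ca²⁺] = 3s and [PO₄³⁻] = 2s; let s denote this solubility.
Ksp = [Ca²⁺]^3[PO₄³⁻]^2 = (3s)^3 · (2s)^2 = 108s^5 = 3.4×10⁻³³
s = 1.3×10⁻⁷ M
[PO₄³⁻] = 2s = 2.5×10⁻⁷ M

2.5×10⁻⁷ M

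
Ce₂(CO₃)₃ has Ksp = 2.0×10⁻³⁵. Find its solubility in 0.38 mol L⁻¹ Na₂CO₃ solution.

Ce₂(CO₃)₃(s) ⇌ 2 Ce³⁺(aq) + 3 CO₃²⁻(aq)
Let s be the solubility of Ce₂(CO₃)₃ here. The common ion gives [CO₃²⁻] ≈ 0.38 mol L⁻¹, and [Ce³⁺] = 2s.
Ksp = [Ce³⁺]^2[CO₃²⁻]^3 = (2s)^2(0.38)^3
(2s)^2 = 2.0×10⁻³⁵ / (0.38)^3 = 3.6×10⁻³⁴
s = 9.5×10⁻¹⁸ mol L⁻¹

9.5×10⁻¹⁸ M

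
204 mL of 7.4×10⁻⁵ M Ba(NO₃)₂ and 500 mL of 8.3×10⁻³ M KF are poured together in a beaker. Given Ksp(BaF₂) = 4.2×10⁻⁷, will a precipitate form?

No

After mixing, V = 204 mL + 500 mL = 704 mL.
[Ba²⁺] = (7.4×10⁻⁵)(204)/704 = 2.1×10⁻⁵ M
[F⁻] = (8.3×10⁻³)(500)/704 = 5.9×10⁻³ M
Q = [Ba²⁺][F⁻]^2 = 7.5×10⁻¹⁰
Q = 7.5×10⁻¹⁰ < Ksp = 4.2×10⁻⁷, so the solution is unsaturated and no precipitate forms.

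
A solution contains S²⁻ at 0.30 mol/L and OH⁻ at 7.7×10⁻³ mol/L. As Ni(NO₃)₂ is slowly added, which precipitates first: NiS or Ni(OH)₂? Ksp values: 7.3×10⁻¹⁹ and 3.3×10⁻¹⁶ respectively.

A salt starts to precipitate once the ion product Q reaches its Ksp.
For NiS: [Ni²⁺] = (Ksp/[S²⁻]) = 2.4×10⁻¹⁸ mol/L
For Ni(OH)₂: [Ni²⁺] = (Ksp/[OH⁻]^2) = 5.6×10⁻¹² mol/L
The smaller threshold [Ni²⁺] is reached first, so NiS precipitates first.

NiS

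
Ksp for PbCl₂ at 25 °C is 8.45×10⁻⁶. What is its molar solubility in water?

PbCl₂(s) ⇌ Pb²⁺(aq) + 2 Cl⁻(aq)
Let s be the molar solubility. Then [Pb²⁺] = s and [Cl⁻] = 2s.
Ksp = [Pb²⁺][Cl⁻]^2 = s · (2s)^2 = 4s^3
4s^3 = 8.45×10⁻⁶  ⇒  s^3 = 2.11×10⁻⁶
Taking the 3rd root, s = 1.28×10⁻² mol/L.

1.28×10⁻² M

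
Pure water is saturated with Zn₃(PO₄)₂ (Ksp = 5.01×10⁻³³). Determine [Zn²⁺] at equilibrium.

4.08×10⁻⁷ M

Zn₃(PO₄)₂(s) ⇌ 3 Zn²⁺(aq) + 2 PO₄³⁻(aq)
Let s be the molar solubility. Then [Zn²⁺] = 3s and [PO₄³⁻] = 2s.
Ksp = [Zn²⁺]^3[PO₄³⁻]^2 = (3s)^3 · (2s)^2 = 108s^5 = 5.01×10⁻³³
s = 1.36×10⁻⁷ M
[Zn²⁺] = 3s = 4.08×10⁻⁷ M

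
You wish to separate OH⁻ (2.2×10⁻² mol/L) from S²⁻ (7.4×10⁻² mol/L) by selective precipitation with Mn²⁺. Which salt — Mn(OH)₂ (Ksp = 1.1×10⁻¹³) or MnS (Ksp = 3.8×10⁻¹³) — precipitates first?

MnS

The threshold for precipitation is Q = Ksp.
For Mn(OH)₂: [Mn²⁺] = (Ksp/[OH⁻]^2) = 2.3×10⁻¹⁰ mol/L
For MnS: [Mn²⁺] = (Ksp/[S²⁻]) = 5.1×10⁻¹² mol/L
MnS requires the lower [Mn²⁺], so it precipitates first.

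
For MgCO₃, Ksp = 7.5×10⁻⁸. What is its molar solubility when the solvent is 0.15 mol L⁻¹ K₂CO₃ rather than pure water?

MgCO₃(s) ⇌ Mg²⁺(aq) + CO₃²⁻(aq)
CO₃²⁻ is already present at 0.15 mol L⁻¹. If s mol/L of MgCO₃ dissolves, [Mg²⁺] = s while [CO₃²⁻] ≈ 0.15 mol L⁻¹.
Ksp = [Mg²⁺][CO₃²⁻] = s(0.15)
s = 7.5×10⁻⁸ / (0.15) = 5.0×10⁻⁷
s = 5.0×10⁻⁷ mol L⁻¹

5.0×10⁻⁷ M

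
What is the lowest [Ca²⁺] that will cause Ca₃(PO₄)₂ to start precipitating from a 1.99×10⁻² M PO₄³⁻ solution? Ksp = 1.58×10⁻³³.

1.59×10⁻¹⁰ M

The threshold for precipitation is Q = Ksp.
Ca₃(PO₄)₂(s) ⇌ 3 Ca²⁺(aq) + 2 PO₄³⁻(aq)
Ksp = [Ca²⁺]^3[PO₄³⁻]^2 = [Ca²⁺]^3(1.99×10⁻²)^2
[Ca²⁺]^3 = 1.58×10⁻³³ / (1.99×10⁻²)^2 = 3.99×10⁻³⁰
[Ca²⁺] = 1.59×10⁻¹⁰ M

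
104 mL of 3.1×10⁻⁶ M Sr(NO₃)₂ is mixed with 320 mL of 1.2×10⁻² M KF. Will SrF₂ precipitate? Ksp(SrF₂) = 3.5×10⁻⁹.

The combined volume is 424 mL.
[Sr²⁺] = (3.1×10⁻⁶)(104)/424 = 7.6×10⁻⁷ M
[F⁻] = (1.2×10⁻²)(320)/424 = 9.1×10⁻³ M
Q = [Sr²⁺][F⁻]^2 = 6.2×10⁻¹¹
Q < Ksp (6.2×10⁻¹¹ vs 3.5×10⁻⁹); the solution remains unsaturated and no precipitate forms.

No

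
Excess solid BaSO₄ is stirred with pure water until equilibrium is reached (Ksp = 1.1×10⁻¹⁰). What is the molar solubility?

BaSO₄(s) ⇌ Ba²⁺(aq) + SO₄²⁻(aq)
With molar solubility s: [Ba²⁺] = s, [SO₄²⁻] = s.
Ksp = [Ba²⁺][SO₄²⁻] = s · s = s^2
s^2 = 1.1×10⁻¹⁰
s = 1.0×10⁻⁵ M

1.0×10⁻⁵ M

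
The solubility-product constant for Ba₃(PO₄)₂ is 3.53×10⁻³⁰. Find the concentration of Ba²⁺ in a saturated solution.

1.51×10⁻⁶ M

Ba₃(PO₄)₂(s) ⇌ 3 Ba²⁺(aq) + 2 PO₄³⁻(aq)
If s mol/L of Ba₃(PO₄)₂ dissolves, [Ba²⁺] = 3s and [PO₄³⁻] = 2s.
Ksp = [Ba²⁺]^3[PO₄³⁻]^2 = (3s)^3 · (2s)^2 = 108s^5 = 3.53×10⁻³⁰
s = 5.05×10⁻⁷ mol/L
[Ba²⁺] = 3s = 1.51×10⁻⁶ mol/L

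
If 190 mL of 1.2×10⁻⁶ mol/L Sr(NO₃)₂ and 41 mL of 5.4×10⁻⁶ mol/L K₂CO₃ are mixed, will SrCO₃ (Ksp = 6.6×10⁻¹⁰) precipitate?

The combined volume is 231 mL.
[Sr²⁺] = (1.2×10⁻⁶)(190)/231 = 9.9×10⁻⁷ mol/L
[CO₃²⁻] = (5.4×10⁻⁶)(41)/231 = 9.6×10⁻⁷ mol/L
Q = [Sr²⁺][CO₃²⁻] = 9.5×10⁻¹³
Since Q (9.5×10⁻¹³) is less than Ksp (6.6×10⁻¹⁰), no SrCO₃ precipitates.

No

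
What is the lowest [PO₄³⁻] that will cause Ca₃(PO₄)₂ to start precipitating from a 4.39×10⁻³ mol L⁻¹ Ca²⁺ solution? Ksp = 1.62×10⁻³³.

Each salt precipitates once Q = Ksp for that salt.
Ca₃(PO₄)₂(s) ⇌ 3 Ca²⁺(aq) + 2 PO₄³⁻(aq)
Ksp = [Ca²⁺]^3[PO₄³⁻]^2 = [PO₄³⁻]^2(4.39×10⁻³)^3
[PO₄³⁻]^2 = 1.62×10⁻³³ / (4.39×10⁻³)^3 = 1.91×10⁻²⁶
[PO₄³⁻] = 1.38×10⁻¹³ mol L⁻¹

1.38×10⁻¹³ M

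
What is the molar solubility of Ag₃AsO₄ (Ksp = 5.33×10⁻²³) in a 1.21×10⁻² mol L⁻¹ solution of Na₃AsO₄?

5.46×10⁻⁸ M

Ag₃AsO₄(s) ⇌ 3 Ag⁺(aq) + AsO₄³⁻(aq)
AsO₄³⁻ is already present at 1.21×10⁻² mol L⁻¹. If s mol/L of Ag₃AsO₄ dissolves, [Ag⁺] = 3s while [AsO₄³⁻] ≈ 1.21×10⁻² mol L⁻¹.
Ksp = [Ag⁺]^3[AsO₄³⁻] = (3s)^3(1.21×10⁻²)
(3s)^3 = 5.33×10⁻²³ / (1.21×10⁻²) = 4.40×10⁻²¹
s = 5.46×10⁻⁸ mol L⁻¹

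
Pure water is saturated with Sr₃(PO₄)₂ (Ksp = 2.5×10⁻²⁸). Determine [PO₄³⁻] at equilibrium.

2.4×10⁻⁶ M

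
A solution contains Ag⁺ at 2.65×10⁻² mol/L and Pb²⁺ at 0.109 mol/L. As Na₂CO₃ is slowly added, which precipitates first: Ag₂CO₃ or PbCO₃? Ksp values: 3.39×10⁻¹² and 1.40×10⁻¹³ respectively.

Precipitation begins when Q = Ksp.
For Ag₂CO₃: [CO₃²⁻] = (Ksp/[Ag⁺]^2) = 4.83×10⁻⁹ mol/L
For PbCO₃: [CO₃²⁻] = (Ksp/[Pb²⁺]) = 1.28×10⁻¹² mol/L
Since PbCO₃ needs less CO₃²⁻ to reach saturation, it precipitates first.

PbCO₃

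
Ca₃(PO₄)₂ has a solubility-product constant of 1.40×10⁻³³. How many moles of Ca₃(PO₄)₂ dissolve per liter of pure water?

Ca₃(PO₄)₂(s) ⇌ 3 Ca²⁺(aq) + 2 PO₄³⁻(aq)
Let s be the molar solubility. Then [Ca²⁺] = 3s and [PO₄³⁻] = 2s.
Ksp = [Ca²⁺]^3[PO₄³⁻]^2 = (3s)^3 · (2s)^2 = 108s^5
108s^5 = 1.40×10⁻³³  ⇒  s^5 = 1.30×10⁻³⁵
s = 1.05×10⁻⁷ mol L⁻¹

1.05×10⁻⁷ M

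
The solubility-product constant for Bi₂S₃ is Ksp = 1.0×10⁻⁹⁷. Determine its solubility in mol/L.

Bi₂S₃(s) ⇌ 2 Bi³⁺(aq) + 3 S²⁻(aq)
If s mol/L of Bi₂S₃ dissolves, [Bi³⁺] = 2s and [S²⁻] = 3s.
Ksp = [Bi³⁺]^2[S²⁻]^3 = (2s)^2 · (3s)^3 = 108s^5
108s^5 = 1.0×10⁻⁹⁷  ⇒  s^5 = 9.3×10⁻¹⁰⁰
s = (9.3×10⁻¹⁰⁰)^(1/5) = 1.6×10⁻²⁰ mol L⁻¹

1.6×10⁻²⁰ M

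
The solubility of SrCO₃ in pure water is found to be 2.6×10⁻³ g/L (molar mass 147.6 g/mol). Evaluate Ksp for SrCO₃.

s = (2.6×10⁻³ g L⁻¹)/(147.6 g mol⁻¹) = 1.762×10⁻⁵ M
SrCO₃(s) ⇌ Sr²⁺(aq) + CO₃²⁻(aq)
Let s be the molar solubility. Then [Sr²⁺] = s and [CO₃²⁻] = s.
Ksp = [Sr²⁺][CO₃²⁻] = s · s = s^2
Ksp = (1.762×10⁻⁵)^2 = 3.1×10⁻¹⁰

Ksp = 3.1×10⁻¹⁰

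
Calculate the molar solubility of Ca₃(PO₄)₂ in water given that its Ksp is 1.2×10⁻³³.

1.0×10⁻⁷ M

Ca₃(PO₄)₂(s) ⇌ 3 Ca²⁺(aq) + 2 PO₄³⁻(aq)
With molar solubility s: [Ca²⁺] = 3s, [PO₄³⁻] = 2s.
Ksp = [Ca²⁺]^3[PO₄³⁻]^2 = (3s)^3 · (2s)^2 = 108s^5
108s^5 = 1.2×10⁻³³  ⇒  s^5 = 1.1×10⁻³⁵
s = 1.0×10⁻⁷ mol L⁻¹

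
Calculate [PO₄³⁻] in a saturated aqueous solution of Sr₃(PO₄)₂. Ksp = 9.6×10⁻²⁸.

3.1×10⁻⁶ M

Sr₃(PO₄)₂(s) ⇌ 3 Sr²⁺(aq) + 2 PO₄³⁻(aq)
Call the molar solubility s, so that [Sr²⁺] = 3s and [PO₄³⁻] = 2s.
Ksp = [Sr²⁺]^3[PO₄³⁻]^2 = (3s)^3 · (2s)^2 = 108s^5 = 9.6×10⁻²⁸
s = 1.5×10⁻⁶ mol L⁻¹
[PO₄³⁻] = 2s = 3.1×10⁻⁶ mol L⁻¹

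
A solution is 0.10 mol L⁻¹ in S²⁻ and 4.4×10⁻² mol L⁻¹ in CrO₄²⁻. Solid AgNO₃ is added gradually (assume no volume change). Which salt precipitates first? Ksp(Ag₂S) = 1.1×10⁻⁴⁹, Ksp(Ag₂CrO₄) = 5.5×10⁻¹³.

Ag₂S

Each salt precipitates once Q = Ksp for that salt.
For Ag₂S: [Ag⁺] = (Ksp/[S²⁻])^(1/2) = 1.0×10⁻²⁴ mol L⁻¹
For Ag₂CrO₄: [Ag⁺] = (Ksp/[CrO₄²⁻])^(1/2) = 3.5×10⁻⁶ mol L⁻¹
Since Ag₂S needs less Ag⁺ to reach saturation, it precipitates first.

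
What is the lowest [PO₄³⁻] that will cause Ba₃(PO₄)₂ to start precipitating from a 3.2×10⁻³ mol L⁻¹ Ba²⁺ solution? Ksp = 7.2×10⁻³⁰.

Precipitation of each salt begins when its ion product equals Ksp.
Ba₃(PO₄)₂(s) ⇌ 3 Ba²⁺(aq) + 2 PO₄³⁻(aq)
Ksp = [Ba²⁺]^3[PO₄³⁻]^2 = [PO₄³⁻]^2(3.2×10⁻³)^3
[PO₄³⁻]^2 = 7.2×10⁻³⁰ / (3.2×10⁻³)^3 = 2.2×10⁻²²
[PO₄³⁻] = 1.5×10⁻¹¹ mol L⁻¹

1.5×10⁻¹¹ M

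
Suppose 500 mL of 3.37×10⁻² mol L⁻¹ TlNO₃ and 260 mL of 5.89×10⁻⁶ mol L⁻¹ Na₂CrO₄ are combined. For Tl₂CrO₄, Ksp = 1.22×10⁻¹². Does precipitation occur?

Yes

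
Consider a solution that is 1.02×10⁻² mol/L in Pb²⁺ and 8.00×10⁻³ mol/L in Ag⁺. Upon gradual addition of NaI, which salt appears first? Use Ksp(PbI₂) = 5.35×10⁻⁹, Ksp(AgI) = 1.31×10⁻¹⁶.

AgI

A salt starts to precipitate once the ion product Q reaches its Ksp.
For PbI₂: [I⁻] = (Ksp/[Pb²⁺])^(1/2) = 7.24×10⁻⁴ mol/L
For AgI: [I⁻] = (Ksp/[Ag⁺]) = 1.64×10⁻¹⁴ mol/L
The smaller threshold [I⁻] is reached first, so AgI precipitates first.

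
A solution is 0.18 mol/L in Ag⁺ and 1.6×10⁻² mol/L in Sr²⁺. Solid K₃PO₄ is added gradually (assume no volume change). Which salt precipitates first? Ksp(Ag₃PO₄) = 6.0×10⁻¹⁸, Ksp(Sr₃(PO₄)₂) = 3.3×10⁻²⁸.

The threshold for precipitation is Q = Ksp.
For Ag₃PO₄: [PO₄³⁻] = (Ksp/[Ag⁺]^3) = 1.0×10⁻¹⁵ mol/L
For Sr₃(PO₄)₂: [PO₄³⁻] = (Ksp/[Sr²⁺]^3)^(1/2) = 9.0×10⁻¹² mol/L
The smaller threshold [PO₄³⁻] is reached first, so Ag₃PO₄ precipitates first.

Ag₃PO₄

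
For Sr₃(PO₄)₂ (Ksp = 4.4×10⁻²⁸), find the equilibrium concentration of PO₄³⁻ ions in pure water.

2.6×10⁻⁶ M

Sr₃(PO₄)₂(s) ⇌ 3 Sr²⁺(aq) + 2 PO₄³⁻(aq)
For each mole of Sr₃(PO₄)₂ that dissolves per liter, [Sr²⁺] = 3s and [PO₄³⁻] = 2s; let s denote this solubility.
Ksp = [Sr²⁺]^3[PO₄³⁻]^2 = (3s)^3 · (2s)^2 = 108s^5 = 4.4×10⁻²⁸
s = 1.3×10⁻⁶ mol/L
[PO₄³⁻] = 2s = 2.6×10⁻⁶ mol/L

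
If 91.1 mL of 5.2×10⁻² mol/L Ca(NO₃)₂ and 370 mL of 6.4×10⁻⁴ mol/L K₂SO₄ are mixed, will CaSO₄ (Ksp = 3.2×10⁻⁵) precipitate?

No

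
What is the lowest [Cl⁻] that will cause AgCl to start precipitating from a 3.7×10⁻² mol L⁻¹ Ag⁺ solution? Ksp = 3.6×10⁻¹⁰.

Precipitation begins when Q = Ksp.
AgCl(s) ⇌ Ag⁺(aq) + Cl⁻(aq)
Ksp = [Ag⁺][Cl⁻] = [Cl⁻](3.7×10⁻²)
[Cl⁻] = 3.6×10⁻¹⁰ / (3.7×10⁻²) = 9.7×10⁻⁹
[Cl⁻] = 9.7×10⁻⁹ mol L⁻¹

9.7×10⁻⁹ M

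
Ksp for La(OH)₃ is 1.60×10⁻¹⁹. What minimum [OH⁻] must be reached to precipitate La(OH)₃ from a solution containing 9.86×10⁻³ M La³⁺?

2.53×10⁻⁶ M

Precipitation of each salt begins when its ion product equals Ksp.
La(OH)₃(s) ⇌ La³⁺(aq) + 3 OH⁻(aq)
Ksp = [La³⁺][OH⁻]^3 = [OH⁻]^3(9.86×10⁻³)
[OH⁻]^3 = 1.60×10⁻¹⁹ / (9.86×10⁻³) = 1.62×10⁻¹⁷
[OH⁻] = 2.53×10⁻⁶ M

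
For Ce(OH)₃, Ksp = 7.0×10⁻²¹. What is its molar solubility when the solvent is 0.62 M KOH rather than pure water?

Ce(OH)₃(s) ⇌ Ce³⁺(aq) + 3 OH⁻(aq)
The solution already contains OH⁻ at 0.62 M. Let s be the molar solubility of Ce(OH)₃.
[OH⁻] ≈ 0.62 M (common ion dominates); [Ce³⁺] = s.
Ksp = [Ce³⁺][OH⁻]^3 = s(0.62)^3
s = 7.0×10⁻²¹ / (0.62)^3 = 2.9×10⁻²⁰
s = 2.9×10⁻²⁰ M

2.9×10⁻²⁰ M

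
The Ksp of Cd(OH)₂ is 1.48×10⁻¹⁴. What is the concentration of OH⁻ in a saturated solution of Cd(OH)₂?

Cd(OH)₂(s) ⇌ Cd²⁺(aq) + 2 OH⁻(aq)
Let s be the molar solubility. Then [Cd²⁺] = s and [OH⁻] = 2s.
Ksp = [Cd²⁺][OH⁻]^2 = s · (2s)^2 = 4s^3 = 1.48×10⁻¹⁴
s = 1.55×10⁻⁵ mol/L
[OH⁻] = 2s = 3.09×10⁻⁵ mol/L

3.09×10⁻⁵ M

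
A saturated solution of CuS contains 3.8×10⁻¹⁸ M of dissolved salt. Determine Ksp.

Ksp = 1.4×10⁻³⁵

CuS(s) ⇌ Cu²⁺(aq) + S²⁻(aq)
If s mol/L of CuS dissolves, [Cu²⁺] = s and [S²⁻] = s.
Ksp = [Cu²⁺][S²⁻] = s · s = s^2
Ksp = (3.8×10⁻¹⁸)^2 = 1.4×10⁻³⁵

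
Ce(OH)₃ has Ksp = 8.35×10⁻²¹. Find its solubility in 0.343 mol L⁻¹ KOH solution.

2.07×10⁻¹⁹ M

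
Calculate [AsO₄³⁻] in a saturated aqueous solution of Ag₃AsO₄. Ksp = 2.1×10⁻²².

Ag₃AsO₄(s) ⇌ 3 Ag⁺(aq) + AsO₄³⁻(aq)
Let s be the molar solubility. Then [Ag⁺] = 3s and [AsO₄³⁻] = s.
Ksp = [Ag⁺]^3[AsO₄³⁻] = (3s)^3 · s = 27s^4 = 2.1×10⁻²²
s = 1.7×10⁻⁶ mol L⁻¹
[AsO₄³⁻] = s = 1.7×10⁻⁶ mol L⁻¹

1.7×10⁻⁶ M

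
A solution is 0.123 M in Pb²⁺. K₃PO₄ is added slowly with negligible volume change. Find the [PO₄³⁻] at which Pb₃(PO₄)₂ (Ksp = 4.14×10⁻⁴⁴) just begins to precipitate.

4.72×10⁻²¹ M

Precipitation begins when Q = Ksp.
Pb₃(PO₄)₂(s) ⇌ 3 Pb²⁺(aq) + 2 PO₄³⁻(aq)
Ksp = [Pb²⁺]^3[PO₄³⁻]^2 = [PO₄³⁻]^2(0.123)^3
[PO₄³⁻]^2 = 4.14×10⁻⁴⁴ / (0.123)^3 = 2.22×10⁻⁴¹
[PO₄³⁻] = 4.72×10⁻²¹ M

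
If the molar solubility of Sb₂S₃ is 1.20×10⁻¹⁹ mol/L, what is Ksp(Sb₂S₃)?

Sb₂S₃(s) ⇌ 2 Sb³⁺(aq) + 3 S²⁻(aq)
Call the molar solubility s, so that [Sb³⁺] = 2s and [S²⁻] = 3s.
Ksp = [Sb³⁺]^2[S²⁻]^3 = (2s)^2 · (3s)^3 = 108s^5
Ksp = 108 × (1.20×10⁻¹⁹)^5 = 2.69×10⁻⁹³

Ksp = 2.69×10⁻⁹³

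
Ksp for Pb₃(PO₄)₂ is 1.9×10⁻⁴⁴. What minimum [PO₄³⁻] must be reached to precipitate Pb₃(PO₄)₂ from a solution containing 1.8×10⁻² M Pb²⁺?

5.7×10⁻²⁰ M

Each salt precipitates once Q = Ksp for that salt.
Pb₃(PO₄)₂(s) ⇌ 3 Pb²⁺(aq) + 2 PO₄³⁻(aq)
Ksp = [Pb²⁺]^3[PO₄³⁻]^2 = [PO₄³⁻]^2(1.8×10⁻²)^3
[PO₄³⁻]^2 = 1.9×10⁻⁴⁴ / (1.8×10⁻²)^3 = 3.3×10⁻³⁹
[PO₄³⁻] = 5.7×10⁻²⁰ M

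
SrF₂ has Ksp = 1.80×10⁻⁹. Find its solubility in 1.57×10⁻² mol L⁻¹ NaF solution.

7.30×10⁻⁶ M

SrF₂(s) ⇌ Sr²⁺(aq) + 2 F⁻(aq)
Let s be the solubility of SrF₂ here. The common ion gives [F⁻] ≈ 1.57×10⁻² mol L⁻¹, and [Sr²⁺] = s.
Ksp = [Sr²⁺][F⁻]^2 = s(1.57×10⁻²)^2
s = 1.80×10⁻⁹ / (1.57×10⁻²)^2 = 7.30×10⁻⁶
s = 7.30×10⁻⁶ mol L⁻¹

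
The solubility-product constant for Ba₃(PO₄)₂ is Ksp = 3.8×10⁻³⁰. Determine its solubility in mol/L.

5.1×10⁻⁷ M

Ba₃(PO₄)₂(s) ⇌ 3 Ba²⁺(aq) + 2 PO₄³⁻(aq)
Let s be the molar solubility. Then [Ba²⁺] = 3s and [PO₄³⁻] = 2s.
Ksp = [Ba²⁺]^3[PO₄³⁻]^2 = (3s)^3 · (2s)^2 = 108s^5
108s^5 = 3.8×10⁻³⁰  ⇒  s^5 = 3.5×10⁻³²
s = (3.5×10⁻³²)^(1/5) = 5.1×10⁻⁷ mol L⁻¹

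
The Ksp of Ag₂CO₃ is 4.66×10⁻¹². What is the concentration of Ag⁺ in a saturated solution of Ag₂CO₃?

Ag₂CO₃(s) ⇌ 2 Ag⁺(aq) + CO₃²⁻(aq)
If s mol/L of Ag₂CO₃ dissolves, [Ag⁺] = 2s and [CO₃²⁻] = s.
Ksp = [Ag⁺]^2[CO₃²⁻] = (2s)^2 · s = 4s^3 = 4.66×10⁻¹²
s = 1.05×10⁻⁴ M
[Ag⁺] = 2s = 2.10×10⁻⁴ M

2.10×10⁻⁴ M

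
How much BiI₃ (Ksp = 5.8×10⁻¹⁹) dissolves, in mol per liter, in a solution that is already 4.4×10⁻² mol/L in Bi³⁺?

BiI₃(s) ⇌ Bi³⁺(aq) + 3 I⁻(aq)
Let s be the solubility of BiI₃ here. The common ion gives [Bi³⁺] ≈ 4.4×10⁻² mol/L, and [I⁻] = 3s.
Ksp = [Bi³⁺][I⁻]^3 = (4.4×10⁻²)(3s)^3
(3s)^3 = 5.8×10⁻¹⁹ / (4.4×10⁻²) = 1.3×10⁻¹⁷
s = 7.9×10⁻⁷ mol/L

7.9×10⁻⁷ M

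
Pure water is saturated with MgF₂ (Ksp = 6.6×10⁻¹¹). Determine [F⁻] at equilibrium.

5.1×10⁻⁴ M

MgF₂(s) ⇌ Mg²⁺(aq) + 2 F⁻(aq)
Call the molar solubility s, so that [Mg²⁺] = s and [F⁻] = 2s.
Ksp = [Mg²⁺][F⁻]^2 = s · (2s)^2 = 4s^3 = 6.6×10⁻¹¹
s = 2.5×10⁻⁴ mol/L
[F⁻] = 2s = 5.1×10⁻⁴ mol/L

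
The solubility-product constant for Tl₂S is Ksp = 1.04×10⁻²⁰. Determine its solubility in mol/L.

1.38×10⁻⁷ M

Tl₂S(s) ⇌ 2 Tl⁺(aq) + S²⁻(aq)
If s mol/L of Tl₂S dissolves, [Tl⁺] = 2s and [S²⁻] = s.
Ksp = [Tl⁺]^2[S²⁻] = (2s)^2 · s = 4s^3
4s^3 = 1.04×10⁻²⁰  ⇒  s^3 = 2.60×10⁻²¹
s = (2.60×10⁻²¹)^(1/3) = 1.38×10⁻⁷ mol/L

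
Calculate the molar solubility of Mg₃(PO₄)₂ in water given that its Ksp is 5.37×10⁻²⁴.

8.70×10⁻⁶ M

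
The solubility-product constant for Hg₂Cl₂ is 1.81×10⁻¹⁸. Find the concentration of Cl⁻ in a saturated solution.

Hg₂Cl₂(s) ⇌ Hg₂²⁺(aq) + 2 Cl⁻(aq)
With molar solubility s: [Hg₂²⁺] = s, [Cl⁻] = 2s.
Ksp = [Hg₂²⁺][Cl⁻]^2 = s · (2s)^2 = 4s^3 = 1.81×10⁻¹⁸
s = 7.68×10⁻⁷ M
[Cl⁻] = 2s = 1.54×10⁻⁶ M

1.54×10⁻⁶ M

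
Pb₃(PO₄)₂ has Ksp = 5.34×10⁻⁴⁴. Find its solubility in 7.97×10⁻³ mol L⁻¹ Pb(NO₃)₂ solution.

1.62×10⁻¹⁹ M

Pb₃(PO₄)₂(s) ⇌ 3 Pb²⁺(aq) + 2 PO₄³⁻(aq)
Let s be the solubility of Pb₃(PO₄)₂ here. The common ion gives [Pb²⁺] ≈ 7.97×10⁻³ mol L⁻¹, and [PO₄³⁻] = 2s.
Ksp = [Pb²⁺]^3[PO₄³⁻]^2 = (7.97×10⁻³)^3(2s)^2
(2s)^2 = 5.34×10⁻⁴⁴ / (7.97×10⁻³)^3 = 1.05×10⁻³⁷
s = 1.62×10⁻¹⁹ mol L⁻¹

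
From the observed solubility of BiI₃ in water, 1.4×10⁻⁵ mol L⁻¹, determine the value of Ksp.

Ksp = 1.0×10⁻¹⁸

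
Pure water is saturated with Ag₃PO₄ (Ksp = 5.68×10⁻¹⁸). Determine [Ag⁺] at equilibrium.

Ag₃PO₄(s) ⇌ 3 Ag⁺(aq) + PO₄³⁻(aq)
Call the molar solubility s, so that [Ag⁺] = 3s and [PO₄³⁻] = s.
Ksp = [Ag⁺]^3[PO₄³⁻] = (3s)^3 · s = 27s^4 = 5.68×10⁻¹⁸
s = 2.14×10⁻⁵ M
[Ag⁺] = 3s = 6.42×10⁻⁵ M

6.42×10⁻⁵ M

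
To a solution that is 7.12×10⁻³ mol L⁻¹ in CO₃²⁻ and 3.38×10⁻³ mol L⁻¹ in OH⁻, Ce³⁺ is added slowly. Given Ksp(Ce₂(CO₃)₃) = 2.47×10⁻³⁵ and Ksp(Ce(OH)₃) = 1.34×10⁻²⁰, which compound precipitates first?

Ce₂(CO₃)₃

Precipitation of each salt begins when its ion product equals Ksp.
For Ce₂(CO₃)₃: [Ce³⁺] = (Ksp/[CO₃²⁻]^3)^(1/2) = 8.27×10⁻¹⁵ mol L⁻¹
For Ce(OH)₃: [Ce³⁺] = (Ksp/[OH⁻]^3) = 3.47×10⁻¹³ mol L⁻¹
Since Ce₂(CO₃)₃ needs less Ce³⁺ to reach saturation, it precipitates first.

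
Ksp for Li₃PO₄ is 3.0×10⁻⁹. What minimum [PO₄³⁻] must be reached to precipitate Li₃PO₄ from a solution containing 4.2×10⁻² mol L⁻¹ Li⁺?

4.0×10⁻⁵ M

Each salt precipitates once Q = Ksp for that salt.
Li₃PO₄(s) ⇌ 3 Li⁺(aq) + PO₄³⁻(aq)
Ksp = [Li⁺]^3[PO₄³⁻] = [PO₄³⁻](4.2×10⁻²)^3
[PO₄³⁻] = 3.0×10⁻⁹ / (4.2×10⁻²)^3 = 4.0×10⁻⁵
[PO₄³⁻] = 4.0×10⁻⁵ mol L⁻¹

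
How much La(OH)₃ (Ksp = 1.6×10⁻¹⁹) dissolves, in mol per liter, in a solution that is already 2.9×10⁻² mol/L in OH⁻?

La(OH)₃(s) ⇌ La³⁺(aq) + 3 OH⁻(aq)
The solution already contains OH⁻ at 2.9×10⁻² mol/L. Let s be the molar solubility of La(OH)₃.
[OH⁻] ≈ 2.9×10⁻² mol/L (common ion dominates); [La³⁺] = s.
Ksp = [La³⁺][OH⁻]^3 = s(2.9×10⁻²)^3
s = 1.6×10⁻¹⁹ / (2.9×10⁻²)^3 = 6.6×10⁻¹⁵
s = 6.6×10⁻¹⁵ mol/L

6.6×10⁻¹⁵ M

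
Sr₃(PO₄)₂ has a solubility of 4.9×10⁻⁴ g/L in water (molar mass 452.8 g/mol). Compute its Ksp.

Ksp = 1.6×10⁻²⁸

Convert to molarity: s = 4.9×10⁻⁴ / 452.8 = 1.082×10⁻⁶ mol/L
Sr₃(PO₄)₂(s) ⇌ 3 Sr²⁺(aq) + 2 PO₄³⁻(aq)
If s mol/L of Sr₃(PO₄)₂ dissolves, [Sr²⁺] = 3s and [PO₄³⁻] = 2s.
Ksp = [Sr²⁺]^3[PO₄³⁻]^2 = (3s)^3 · (2s)^2 = 108s^5
Ksp = 108 × (1.082×10⁻⁶)^5 = 1.6×10⁻²⁸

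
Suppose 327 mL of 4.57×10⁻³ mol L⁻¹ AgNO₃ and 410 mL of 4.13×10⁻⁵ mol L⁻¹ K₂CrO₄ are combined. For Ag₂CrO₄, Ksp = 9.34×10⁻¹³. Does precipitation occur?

Yes

The combined volume is 737 mL.
[Ag⁺] = (4.57×10⁻³)(327)/737 = 2.03×10⁻³ mol L⁻¹
[CrO₄²⁻] = (4.13×10⁻⁵)(410)/737 = 2.30×10⁻⁵ mol L⁻¹
Q = [Ag⁺]^2[CrO₄²⁻] = 9.45×10⁻¹¹
Since Q (9.45×10⁻¹¹) exceeds Ksp (9.34×10⁻¹³), Ag₂CrO₄ will precipitate.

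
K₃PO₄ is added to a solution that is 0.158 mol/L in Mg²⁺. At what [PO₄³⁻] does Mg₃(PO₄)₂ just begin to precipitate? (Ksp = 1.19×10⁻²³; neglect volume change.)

Precipitation begins when Q = Ksp.
Mg₃(PO₄)₂(s) ⇌ 3 Mg²⁺(aq) + 2 PO₄³⁻(aq)
Ksp = [Mg²⁺]^3[PO₄³⁻]^2 = [PO₄³⁻]^2(0.158)^3
[PO₄³⁻]^2 = 1.19×10⁻²³ / (0.158)^3 = 3.02×10⁻²¹
[PO₄³⁻] = 5.49×10⁻¹¹ mol/L

5.49×10⁻¹¹ M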